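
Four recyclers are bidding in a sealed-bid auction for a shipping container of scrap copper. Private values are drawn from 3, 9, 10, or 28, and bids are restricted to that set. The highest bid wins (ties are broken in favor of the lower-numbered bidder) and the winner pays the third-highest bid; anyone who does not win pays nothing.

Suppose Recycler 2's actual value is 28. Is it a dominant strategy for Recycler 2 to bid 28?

Yes

Check each profile of the others' bids and compare truth against every alternative bid.
Others bid (3, 3, 28): truth gives 25, best alternative gives 0.
Others bid (3, 28, 3): truth gives 25, best alternative gives 0.
Others bid (10, 3, 3): truth gives 25, best alternative gives 0.
Others bid (3, 9, 28): truth gives 19, best alternative gives 0.
Others bid (3, 28, 9): truth gives 19, best alternative gives 0.
Others bid (9, 3, 28): truth gives 19, best alternative gives 0.
(Remaining 58 profiles checked similarly; truth is weakly best in each.)
In every case the truthful bid is at least as good as any alternative, so it is a dominant strategy.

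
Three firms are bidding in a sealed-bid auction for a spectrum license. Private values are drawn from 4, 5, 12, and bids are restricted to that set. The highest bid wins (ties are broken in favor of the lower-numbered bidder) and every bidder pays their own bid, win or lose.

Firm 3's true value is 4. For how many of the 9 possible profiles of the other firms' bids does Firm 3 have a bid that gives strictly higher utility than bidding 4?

1

Others bid (4, 4): truth gives -4; bid 5 gives -1 > -4. Violating.
Others bid (4, 5): truth gives -4; no alternative beats it.
Others bid (4, 12): truth gives -4; no alternative beats it.
(Checking all 9 profiles: 1 has a profitable deviation, 8 do not.)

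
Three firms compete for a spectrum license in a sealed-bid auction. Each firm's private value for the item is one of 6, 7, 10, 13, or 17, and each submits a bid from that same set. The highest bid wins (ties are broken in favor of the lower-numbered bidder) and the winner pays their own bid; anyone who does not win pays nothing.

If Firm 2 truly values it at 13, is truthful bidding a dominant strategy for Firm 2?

Consider the case where Firm 1 bids 6 and Firm 3 bids 6.
Truthful bid 13: wins, pays 13, utility 13 - 13 = 0.
Bid 7 instead: wins, pays 7, utility 13 - 7 = 6.
Since 6 > 0, bidding 7 is strictly better here, so truthful bidding is not dominant.

No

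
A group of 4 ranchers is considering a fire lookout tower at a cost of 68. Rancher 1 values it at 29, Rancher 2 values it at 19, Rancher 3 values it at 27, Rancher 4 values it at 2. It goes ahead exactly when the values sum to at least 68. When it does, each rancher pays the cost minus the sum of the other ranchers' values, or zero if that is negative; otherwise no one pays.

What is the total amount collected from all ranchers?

48

Total value 77 ≥ cost 68, so it is built.
Rancher 1: others sum to 48; max(0, 68 - 48) = 20.
Rancher 2: others sum to 58; max(0, 68 - 58) = 10.
Rancher 3: others sum to 50; max(0, 68 - 50) = 18.
Rancher 4: others sum to 75; max(0, 68 - 75) = 0.
Total collected = 20 + 10 + 18 + 0 = 48.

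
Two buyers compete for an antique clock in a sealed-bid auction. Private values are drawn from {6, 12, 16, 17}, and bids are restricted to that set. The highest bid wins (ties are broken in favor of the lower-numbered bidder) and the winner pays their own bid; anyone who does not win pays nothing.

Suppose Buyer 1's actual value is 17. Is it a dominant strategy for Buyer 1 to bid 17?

Consider the case where Buyer 2 bids 6.
Truthful bid 17: wins, pays 17, utility 17 - 17 = 0.
Bid 6 instead: wins, pays 6, utility 17 - 6 = 11.
Since 11 > 0, bidding 6 is strictly better here, so truthful bidding is not dominant.

No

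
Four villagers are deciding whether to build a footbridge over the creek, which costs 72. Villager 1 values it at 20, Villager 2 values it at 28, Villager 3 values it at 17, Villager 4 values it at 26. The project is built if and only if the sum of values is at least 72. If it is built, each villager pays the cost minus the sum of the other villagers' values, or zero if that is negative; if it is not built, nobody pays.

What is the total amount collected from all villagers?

17

Total value 91 ≥ cost 72, so it is built.
Villager 1: others sum to 71; max(0, 72 - 71) = 1.
Villager 2: others sum to 63; max(0, 72 - 63) = 9.
Villager 3: others sum to 74; max(0, 72 - 74) = 0.
Villager 4: others sum to 65; max(0, 72 - 65) = 7.
Total collected = 1 + 9 + 0 + 7 = 17.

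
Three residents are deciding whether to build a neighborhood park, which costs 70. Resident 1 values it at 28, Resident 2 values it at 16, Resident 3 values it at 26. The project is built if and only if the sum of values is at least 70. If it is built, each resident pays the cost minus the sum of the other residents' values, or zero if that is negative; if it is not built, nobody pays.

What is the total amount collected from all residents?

Total value 70 ≥ cost 70, so it is built.
Resident 1: others sum to 42; max(0, 70 - 42) = 28.
Resident 2: others sum to 54; max(0, 70 - 54) = 16.
Resident 3: others sum to 44; max(0, 70 - 44) = 26.
Total collected = 28 + 16 + 26 = 70.

70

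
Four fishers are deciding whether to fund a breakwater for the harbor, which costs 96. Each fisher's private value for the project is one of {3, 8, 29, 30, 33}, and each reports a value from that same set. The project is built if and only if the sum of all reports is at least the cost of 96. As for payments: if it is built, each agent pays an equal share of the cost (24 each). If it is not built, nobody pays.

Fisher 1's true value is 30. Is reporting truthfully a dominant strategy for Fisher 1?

Consider the case where Fisher 2 reports 3, Fisher 3 reports 29 and Fisher 4 reports 33.
Truthful report 30: project not built, utility 0.
Report 33 instead: project built, pays 24, utility 30 - 24 = 6.
Since 6 > 0, reporting 33 is strictly better here, so truthful reporting is not dominant.

No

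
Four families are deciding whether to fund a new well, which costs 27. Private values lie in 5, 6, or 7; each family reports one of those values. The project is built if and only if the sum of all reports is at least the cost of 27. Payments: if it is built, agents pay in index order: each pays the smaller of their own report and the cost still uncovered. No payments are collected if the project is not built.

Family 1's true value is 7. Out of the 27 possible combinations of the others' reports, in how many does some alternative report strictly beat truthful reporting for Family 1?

1

Others report (7, 7, 7): truth gives 0; report 6 gives 1 > 0. Violating.
Others report (5, 5, 5): truth gives 0; no alternative beats it.
Others report (5, 5, 6): truth gives 0; no alternative beats it.
(Checking all 27 profiles: 1 has a profitable deviation, 26 do not.)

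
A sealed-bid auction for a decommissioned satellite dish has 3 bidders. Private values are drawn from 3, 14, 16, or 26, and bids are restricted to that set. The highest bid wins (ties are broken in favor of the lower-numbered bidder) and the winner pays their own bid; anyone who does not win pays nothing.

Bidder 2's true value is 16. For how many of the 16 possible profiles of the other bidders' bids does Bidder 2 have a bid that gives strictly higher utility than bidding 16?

2

Others bid (3, 3): truth gives 0; bid 14 gives 2 > 0. Violating.
Others bid (3, 14): truth gives 0; bid 14 gives 2 > 0. Violating.
Others bid (3, 16): truth gives 0; no alternative beats it.
Others bid (3, 26): truth gives 0; no alternative beats it.
(Checking all 16 profiles: 2 have a profitable deviation, 14 do not.)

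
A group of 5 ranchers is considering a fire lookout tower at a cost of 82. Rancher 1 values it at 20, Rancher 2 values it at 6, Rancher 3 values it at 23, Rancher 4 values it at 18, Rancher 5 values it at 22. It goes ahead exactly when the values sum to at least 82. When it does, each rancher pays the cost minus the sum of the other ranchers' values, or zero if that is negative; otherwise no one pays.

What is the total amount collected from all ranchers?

55

Total value 89 ≥ cost 82, so it is built.
Rancher 1: others sum to 69; max(0, 82 - 69) = 13.
Rancher 2: others sum to 83; max(0, 82 - 83) = 0.
Rancher 3: others sum to 66; max(0, 82 - 66) = 16.
Rancher 4: others sum to 71; max(0, 82 - 71) = 11.
Rancher 5: others sum to 67; max(0, 82 - 67) = 15.
Total collected = 13 + 0 + 16 + 11 + 15 = 55.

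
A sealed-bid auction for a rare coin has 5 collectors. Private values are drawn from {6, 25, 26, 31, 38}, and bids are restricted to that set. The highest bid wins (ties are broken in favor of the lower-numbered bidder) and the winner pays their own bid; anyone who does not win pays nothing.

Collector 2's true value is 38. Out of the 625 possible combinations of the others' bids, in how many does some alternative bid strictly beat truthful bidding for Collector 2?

Others bid (6, 6, 6, 6): truth gives 0; bid 25 gives 13 > 0. Violating.
Others bid (6, 6, 6, 25): truth gives 0; bid 25 gives 13 > 0. Violating.
Others bid (6, 6, 6, 26): truth gives 0; bid 26 gives 12 > 0. Violating.
Others bid (6, 6, 6, 31): truth gives 0; bid 31 gives 7 > 0. Violating.
Others bid (6, 6, 6, 38): truth gives 0; no alternative beats it.
Others bid (6, 6, 25, 38): truth gives 0; no alternative beats it.
(Checking all 625 profiles: 192 have a profitable deviation, 433 do not.)

192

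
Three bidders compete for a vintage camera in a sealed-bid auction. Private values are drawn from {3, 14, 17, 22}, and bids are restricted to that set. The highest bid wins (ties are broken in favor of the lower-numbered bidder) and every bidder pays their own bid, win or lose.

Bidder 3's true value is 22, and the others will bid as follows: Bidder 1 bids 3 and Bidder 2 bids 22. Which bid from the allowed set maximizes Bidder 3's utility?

3

Bid 3: loses but pays 3, utility -3.
Bid 14: loses but pays 14, utility -14.
Bid 17: loses but pays 17, utility -17.
Bid 22: loses but pays 22, utility -22.
The best choice is 3 with utility -3.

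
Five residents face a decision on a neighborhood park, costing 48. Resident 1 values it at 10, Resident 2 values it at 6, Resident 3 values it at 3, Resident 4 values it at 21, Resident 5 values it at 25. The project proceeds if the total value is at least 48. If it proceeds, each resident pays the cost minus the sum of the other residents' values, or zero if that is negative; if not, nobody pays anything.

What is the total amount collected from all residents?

12

Total value 65 ≥ cost 48, so it is built.
Resident 1: others sum to 55; max(0, 48 - 55) = 0.
Resident 2: others sum to 59; max(0, 48 - 59) = 0.
Resident 3: others sum to 62; max(0, 48 - 62) = 0.
Resident 4: others sum to 44; max(0, 48 - 44) = 4.
Resident 5: others sum to 40; max(0, 48 - 40) = 8.
Total collected = 0 + 0 + 0 + 4 + 8 = 12.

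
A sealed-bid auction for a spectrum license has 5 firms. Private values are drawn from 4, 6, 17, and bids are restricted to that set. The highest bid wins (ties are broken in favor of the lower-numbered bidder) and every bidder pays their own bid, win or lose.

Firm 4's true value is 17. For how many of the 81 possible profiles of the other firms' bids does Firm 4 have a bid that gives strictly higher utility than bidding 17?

59

Others bid (4, 4, 4, 4): truth gives 0; bid 6 gives 11 > 0. Violating.
Others bid (4, 4, 4, 6): truth gives 0; bid 6 gives 11 > 0. Violating.
Others bid (4, 4, 17, 4): truth gives -17; bid 4 gives -4 > -17. Violating.
Others bid (4, 4, 17, 6): truth gives -17; bid 4 gives -4 > -17. Violating.
Others bid (4, 4, 4, 17): truth gives 0; no alternative beats it.
Others bid (4, 4, 6, 4): truth gives 0; no alternative beats it.
(Checking all 81 profiles: 59 have a profitable deviation, 22 do not.)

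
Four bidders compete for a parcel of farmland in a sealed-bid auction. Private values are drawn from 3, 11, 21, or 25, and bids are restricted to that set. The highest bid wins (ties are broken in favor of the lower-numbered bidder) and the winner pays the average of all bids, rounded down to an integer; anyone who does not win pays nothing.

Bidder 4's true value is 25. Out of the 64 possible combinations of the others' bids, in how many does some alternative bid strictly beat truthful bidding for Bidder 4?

Others bid (3, 3, 3): truth gives 17; bid 11 gives 20 > 17. Violating.
Others bid (3, 3, 11): truth gives 15; bid 21 gives 16 > 15. Violating.
Others bid (3, 11, 3): truth gives 15; bid 21 gives 16 > 15. Violating.
Others bid (3, 11, 11): truth gives 13; bid 21 gives 14 > 13. Violating.
Others bid (3, 3, 21): truth gives 12; no alternative beats it.
Others bid (3, 3, 25): truth gives 0; no alternative beats it.
(Checking all 64 profiles: 8 have a profitable deviation, 56 do not.)

8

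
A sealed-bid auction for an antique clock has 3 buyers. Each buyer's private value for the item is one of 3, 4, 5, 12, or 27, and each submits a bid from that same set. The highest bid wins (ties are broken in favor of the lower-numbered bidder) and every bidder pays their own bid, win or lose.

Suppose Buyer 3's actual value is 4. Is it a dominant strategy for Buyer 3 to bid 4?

No

Consider the case where Buyer 1 bids 3 and Buyer 2 bids 4.
Truthful bid 4: loses but pays 4, utility -4.
Bid 3 instead: loses but pays 3, utility -3.
Since -3 > -4, bidding 3 is strictly better here, so truthful bidding is not dominant.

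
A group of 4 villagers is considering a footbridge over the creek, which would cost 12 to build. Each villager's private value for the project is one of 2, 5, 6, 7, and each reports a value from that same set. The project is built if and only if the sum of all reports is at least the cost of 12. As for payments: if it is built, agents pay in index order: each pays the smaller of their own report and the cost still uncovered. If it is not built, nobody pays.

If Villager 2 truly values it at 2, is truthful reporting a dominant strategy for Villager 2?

Yes

Check each profile of the others' reports and compare truth against every alternative report.
Others report (2, 2, 5): truth gives 0, best alternative gives -3.
Others report (2, 2, 6): truth gives 0, best alternative gives -3.
Others report (2, 2, 7): truth gives 0, best alternative gives -3.
Others report (2, 5, 2): truth gives 0, best alternative gives -3.
Others report (2, 5, 5): truth gives 0, best alternative gives -3.
Others report (2, 5, 6): truth gives 0, best alternative gives -3.
(Remaining 58 profiles checked similarly; truth is weakly best in each.)
In every case the truthful report is at least as good as any alternative, so it is a dominant strategy.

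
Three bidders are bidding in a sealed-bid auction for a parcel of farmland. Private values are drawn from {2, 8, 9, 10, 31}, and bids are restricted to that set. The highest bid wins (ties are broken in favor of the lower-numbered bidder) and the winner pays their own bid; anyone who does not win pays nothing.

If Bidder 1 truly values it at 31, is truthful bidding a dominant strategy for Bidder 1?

Consider the case where Bidder 2 bids 2 and Bidder 3 bids 2.
Truthful bid 31: wins, pays 31, utility 31 - 31 = 0.
Bid 2 instead: wins, pays 2, utility 31 - 2 = 29.
Since 29 > 0, bidding 2 is strictly better here, so truthful bidding is not dominant.

No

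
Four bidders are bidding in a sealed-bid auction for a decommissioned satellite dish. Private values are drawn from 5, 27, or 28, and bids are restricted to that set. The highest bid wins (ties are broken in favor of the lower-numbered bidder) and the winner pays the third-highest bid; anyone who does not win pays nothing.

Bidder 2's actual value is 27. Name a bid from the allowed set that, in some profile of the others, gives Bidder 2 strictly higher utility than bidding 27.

Suppose Bidder 1 bids 5, Bidder 3 bids 5 and Bidder 4 bids 28.
Bid 27: loses, pays 0, utility 0.
Bid 28: wins, pays 5, utility 27 - 5 = 22.
So bidding 28 beats truth here (22 > 0).

28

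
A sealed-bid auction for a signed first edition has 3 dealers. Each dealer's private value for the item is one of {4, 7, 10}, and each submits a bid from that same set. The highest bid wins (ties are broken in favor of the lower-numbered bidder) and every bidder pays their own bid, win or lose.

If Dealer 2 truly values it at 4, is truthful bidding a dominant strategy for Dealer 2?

Consider the case where Dealer 1 bids 4 and Dealer 3 bids 4.
Truthful bid 4: loses but pays 4, utility -4.
Bid 7 instead: wins, pays 7, utility 4 - 7 = -3.
Since -3 > -4, bidding 7 is strictly better here, so truthful bidding is not dominant.

No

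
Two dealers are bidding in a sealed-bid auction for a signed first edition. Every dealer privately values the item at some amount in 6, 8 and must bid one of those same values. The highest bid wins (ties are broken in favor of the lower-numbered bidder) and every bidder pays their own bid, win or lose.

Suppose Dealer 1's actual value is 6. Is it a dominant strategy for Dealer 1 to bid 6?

Consider the case where Dealer 2 bids 8.
Truthful bid 6: loses but pays 6, utility -6.
Bid 8 instead: wins, pays 8, utility 6 - 8 = -2.
Since -2 > -6, bidding 8 is strictly better here, so truthful bidding is not dominant.

No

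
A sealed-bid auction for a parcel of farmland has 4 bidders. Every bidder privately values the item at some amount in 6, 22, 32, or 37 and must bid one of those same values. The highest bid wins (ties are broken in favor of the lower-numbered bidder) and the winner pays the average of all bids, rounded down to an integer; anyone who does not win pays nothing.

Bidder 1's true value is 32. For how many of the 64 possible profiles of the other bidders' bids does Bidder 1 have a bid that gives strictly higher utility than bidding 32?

Others bid (6, 6, 6): truth gives 20; bid 6 gives 26 > 20. Violating.
Others bid (6, 6, 22): truth gives 16; bid 22 gives 18 > 16. Violating.
Others bid (6, 6, 37): truth gives 0; bid 37 gives 11 > 0. Violating.
Others bid (6, 22, 6): truth gives 16; bid 22 gives 18 > 16. Violating.
Others bid (6, 6, 32): truth gives 13; no alternative beats it.
Others bid (6, 22, 32): truth gives 9; no alternative beats it.
(Checking all 64 profiles: 29 have a profitable deviation, 35 do not.)

29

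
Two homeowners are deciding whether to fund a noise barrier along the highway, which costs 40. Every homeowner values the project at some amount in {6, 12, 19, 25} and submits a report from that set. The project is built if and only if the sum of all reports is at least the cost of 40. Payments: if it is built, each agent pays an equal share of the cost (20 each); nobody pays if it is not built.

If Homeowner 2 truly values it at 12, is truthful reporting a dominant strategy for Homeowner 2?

Check each profile of the others' reports and compare truth against every alternative report.
Others report (6): truth gives 0, best alternative gives 0.
Others report (12): truth gives 0, best alternative gives 0.
Others report (19): truth gives 0, best alternative gives 0.
Others report (25): truth gives 0, best alternative gives 0.
In every case the truthful report is at least as good as any alternative, so it is a dominant strategy.

Yes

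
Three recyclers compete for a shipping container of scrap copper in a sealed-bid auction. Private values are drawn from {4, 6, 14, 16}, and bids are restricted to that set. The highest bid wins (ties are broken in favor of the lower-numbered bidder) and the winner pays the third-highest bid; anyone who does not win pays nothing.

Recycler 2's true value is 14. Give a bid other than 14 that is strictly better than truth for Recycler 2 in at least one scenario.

16

Suppose Recycler 1 bids 4 and Recycler 3 bids 16.
Bid 14: loses, pays 0, utility 0.
Bid 16: wins, pays 4, utility 14 - 4 = 10.
So bidding 16 beats truth here (10 > 0).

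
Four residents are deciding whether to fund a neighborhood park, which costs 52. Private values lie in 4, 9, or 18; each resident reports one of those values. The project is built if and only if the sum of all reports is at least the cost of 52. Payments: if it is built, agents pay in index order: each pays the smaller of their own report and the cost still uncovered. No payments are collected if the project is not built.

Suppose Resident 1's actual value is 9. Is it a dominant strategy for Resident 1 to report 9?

No

Consider the case where Resident 2 reports 18, Resident 3 reports 18 and Resident 4 reports 18.
Truthful report 9: project built, pays 9, utility 9 - 9 = 0.
Report 4 instead: project built, pays 4, utility 9 - 4 = 5.
Since 5 > 0, reporting 4 is strictly better here, so truthful reporting is not dominant.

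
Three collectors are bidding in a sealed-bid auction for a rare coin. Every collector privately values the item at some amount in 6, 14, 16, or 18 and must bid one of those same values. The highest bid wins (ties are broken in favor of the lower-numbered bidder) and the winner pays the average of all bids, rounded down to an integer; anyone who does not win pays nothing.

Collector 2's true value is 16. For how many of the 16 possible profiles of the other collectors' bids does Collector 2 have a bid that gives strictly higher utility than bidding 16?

Others bid (6, 6): truth gives 7; bid 14 gives 8 > 7. Violating.
Others bid (6, 14): truth gives 4; bid 14 gives 5 > 4. Violating.
Others bid (6, 18): truth gives 0; bid 18 gives 2 > 0. Violating.
Others bid (16, 6): truth gives 0; bid 18 gives 3 > 0. Violating.
Others bid (6, 16): truth gives 4; no alternative beats it.
Others bid (14, 6): truth gives 4; no alternative beats it.
(Checking all 16 profiles: 4 have a profitable deviation, 12 do not.)

4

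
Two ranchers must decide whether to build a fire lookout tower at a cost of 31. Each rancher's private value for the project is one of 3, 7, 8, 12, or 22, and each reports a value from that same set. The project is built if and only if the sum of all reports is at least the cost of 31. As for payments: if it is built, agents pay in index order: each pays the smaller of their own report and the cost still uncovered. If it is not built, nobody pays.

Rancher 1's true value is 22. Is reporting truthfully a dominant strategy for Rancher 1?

No

Consider the case where Rancher 2 reports 22.
Truthful report 22: project built, pays 22, utility 22 - 22 = 0.
Report 12 instead: project built, pays 12, utility 22 - 12 = 10.
Since 10 > 0, reporting 12 is strictly better here, so truthful reporting is not dominant.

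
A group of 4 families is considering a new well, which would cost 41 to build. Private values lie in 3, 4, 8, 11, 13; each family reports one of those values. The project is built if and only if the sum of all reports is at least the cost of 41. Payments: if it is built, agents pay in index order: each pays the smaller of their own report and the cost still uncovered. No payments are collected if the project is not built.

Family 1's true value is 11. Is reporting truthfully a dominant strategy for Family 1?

Consider the case where Family 2 reports 8, Family 3 reports 13 and Family 4 reports 13.
Truthful report 11: project built, pays 11, utility 11 - 11 = 0.
Report 8 instead: project built, pays 8, utility 11 - 8 = 3.
Since 3 > 0, reporting 8 is strictly better here, so truthful reporting is not dominant.

No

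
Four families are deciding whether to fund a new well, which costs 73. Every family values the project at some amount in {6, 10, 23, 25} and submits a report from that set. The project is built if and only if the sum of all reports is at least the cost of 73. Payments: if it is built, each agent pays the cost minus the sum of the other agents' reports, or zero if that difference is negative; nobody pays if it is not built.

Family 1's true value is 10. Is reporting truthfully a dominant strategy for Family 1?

Check each profile of the others' reports and compare truth against every alternative report.
Others report (23, 25, 25): truth gives 10, best alternative gives 10.
Others report (25, 23, 25): truth gives 10, best alternative gives 10.
Others report (25, 25, 23): truth gives 10, best alternative gives 10.
Others report (25, 25, 25): truth gives 10, best alternative gives 10.
Others report (23, 23, 25): truth gives 8, best alternative gives 8.
Others report (23, 25, 23): truth gives 8, best alternative gives 8.
(Remaining 58 profiles checked similarly; truth is weakly best in each.)
In every case the truthful report is at least as good as any alternative, so it is a dominant strategy.

Yes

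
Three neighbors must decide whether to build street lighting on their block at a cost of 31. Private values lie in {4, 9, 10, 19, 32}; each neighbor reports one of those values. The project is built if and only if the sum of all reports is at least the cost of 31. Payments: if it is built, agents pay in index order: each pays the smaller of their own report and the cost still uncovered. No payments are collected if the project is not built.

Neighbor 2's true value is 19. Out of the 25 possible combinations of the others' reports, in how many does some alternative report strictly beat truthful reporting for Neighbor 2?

Others report (4, 19): truth gives 0; report 9 gives 10 > 0. Violating.
Others report (4, 32): truth gives 0; report 4 gives 15 > 0. Violating.
Others report (9, 19): truth gives 0; report 4 gives 15 > 0. Violating.
Others report (9, 32): truth gives 0; report 4 gives 15 > 0. Violating.
Others report (4, 4): truth gives 0; no alternative beats it.
Others report (4, 9): truth gives 0; no alternative beats it.
(Checking all 25 profiles: 11 have a profitable deviation, 14 do not.)

11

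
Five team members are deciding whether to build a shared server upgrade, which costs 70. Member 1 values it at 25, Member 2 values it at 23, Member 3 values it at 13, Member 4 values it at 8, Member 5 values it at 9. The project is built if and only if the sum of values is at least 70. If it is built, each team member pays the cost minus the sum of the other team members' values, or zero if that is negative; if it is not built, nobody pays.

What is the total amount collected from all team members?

Total value 78 ≥ cost 70, so it is built.
Member 1: others sum to 53; max(0, 70 - 53) = 17.
Member 2: others sum to 55; max(0, 70 - 55) = 15.
Member 3: others sum to 65; max(0, 70 - 65) = 5.
Member 4: others sum to 70; max(0, 70 - 70) = 0.
Member 5: others sum to 69; max(0, 70 - 69) = 1.
Total collected = 17 + 15 + 5 + 0 + 1 = 38.

38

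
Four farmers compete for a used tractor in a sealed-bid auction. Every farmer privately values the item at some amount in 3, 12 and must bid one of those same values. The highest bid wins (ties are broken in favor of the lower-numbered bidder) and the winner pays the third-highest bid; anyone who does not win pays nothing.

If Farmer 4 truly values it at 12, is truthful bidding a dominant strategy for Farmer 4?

Check each profile of the others' bids and compare truth against every alternative bid.
Others bid (3, 3, 3): truth gives 9, best alternative gives 0.
Others bid (3, 3, 12): truth gives 0, best alternative gives 0.
Others bid (3, 12, 3): truth gives 0, best alternative gives 0.
Others bid (3, 12, 12): truth gives 0, best alternative gives 0.
Others bid (12, 3, 3): truth gives 0, best alternative gives 0.
Others bid (12, 3, 12): truth gives 0, best alternative gives 0.
(Remaining 2 profiles checked similarly; truth is weakly best in each.)
In every case the truthful bid is at least as good as any alternative, so it is a dominant strategy.

Yes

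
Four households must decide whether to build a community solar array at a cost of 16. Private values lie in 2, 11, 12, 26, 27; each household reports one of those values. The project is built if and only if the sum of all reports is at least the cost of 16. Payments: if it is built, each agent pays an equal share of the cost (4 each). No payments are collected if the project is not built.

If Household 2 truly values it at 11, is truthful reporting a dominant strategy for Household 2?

Check each profile of the others' reports and compare truth against every alternative report.
Others report (2, 2, 2): truth gives 7, best alternative gives 7.
Others report (2, 2, 11): truth gives 7, best alternative gives 7.
Others report (2, 2, 12): truth gives 7, best alternative gives 7.
Others report (2, 2, 26): truth gives 7, best alternative gives 7.
Others report (2, 2, 27): truth gives 7, best alternative gives 7.
Others report (2, 11, 2): truth gives 7, best alternative gives 7.
(Remaining 119 profiles checked similarly; truth is weakly best in each.)
In every case the truthful report is at least as good as any alternative, so it is a dominant strategy.

Yes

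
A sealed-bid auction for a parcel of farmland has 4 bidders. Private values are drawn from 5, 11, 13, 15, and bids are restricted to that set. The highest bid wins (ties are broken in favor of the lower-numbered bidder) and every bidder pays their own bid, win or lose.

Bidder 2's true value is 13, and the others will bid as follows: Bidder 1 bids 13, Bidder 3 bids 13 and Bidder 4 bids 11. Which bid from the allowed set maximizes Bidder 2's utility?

Bid 5: loses but pays 5, utility -5.
Bid 11: loses but pays 11, utility -11.
Bid 13: loses but pays 13, utility -13.
Bid 15: wins, pays 15, utility 13 - 15 = -2.
The best choice is 15 with utility -2.

15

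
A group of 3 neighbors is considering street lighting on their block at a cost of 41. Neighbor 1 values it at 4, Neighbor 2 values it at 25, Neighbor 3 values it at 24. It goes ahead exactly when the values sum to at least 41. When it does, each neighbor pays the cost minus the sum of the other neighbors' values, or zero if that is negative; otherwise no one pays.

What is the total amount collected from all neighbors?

25

Total value 53 ≥ cost 41, so it is built.
Neighbor 1: others sum to 49; max(0, 41 - 49) = 0.
Neighbor 2: others sum to 28; max(0, 41 - 28) = 13.
Neighbor 3: others sum to 29; max(0, 41 - 29) = 12.
Total collected = 0 + 13 + 12 = 25.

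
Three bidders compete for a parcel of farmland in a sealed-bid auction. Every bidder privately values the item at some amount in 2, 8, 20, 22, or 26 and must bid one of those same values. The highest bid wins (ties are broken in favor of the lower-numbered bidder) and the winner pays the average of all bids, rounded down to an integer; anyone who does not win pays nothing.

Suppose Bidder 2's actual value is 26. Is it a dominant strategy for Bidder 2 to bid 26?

Consider the case where Bidder 1 bids 2 and Bidder 3 bids 2.
Truthful bid 26: wins, pays 10, utility 26 - 10 = 16.
Bid 8 instead: wins, pays 4, utility 26 - 4 = 22.
Since 22 > 16, bidding 8 is strictly better here, so truthful bidding is not dominant.

No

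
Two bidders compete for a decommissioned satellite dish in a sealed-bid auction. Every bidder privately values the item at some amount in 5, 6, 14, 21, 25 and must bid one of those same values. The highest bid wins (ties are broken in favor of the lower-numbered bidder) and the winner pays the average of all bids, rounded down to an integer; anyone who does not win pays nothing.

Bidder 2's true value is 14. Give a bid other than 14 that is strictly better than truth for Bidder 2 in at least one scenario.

Suppose Bidder 1 bids 5.
Bid 14: wins, pays 9, utility 14 - 9 = 5.
Bid 6: wins, pays 5, utility 14 - 5 = 9.
So bidding 6 beats truth here (9 > 5).

6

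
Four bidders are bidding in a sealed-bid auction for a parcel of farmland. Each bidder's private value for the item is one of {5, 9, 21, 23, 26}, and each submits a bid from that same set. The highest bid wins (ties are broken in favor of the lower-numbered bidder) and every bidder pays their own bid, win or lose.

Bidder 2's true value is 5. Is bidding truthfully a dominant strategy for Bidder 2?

No

Consider the case where Bidder 1 bids 5, Bidder 3 bids 5 and Bidder 4 bids 5.
Truthful bid 5: loses but pays 5, utility -5.
Bid 9 instead: wins, pays 9, utility 5 - 9 = -4.
Since -4 > -5, bidding 9 is strictly better here, so truthful bidding is not dominant.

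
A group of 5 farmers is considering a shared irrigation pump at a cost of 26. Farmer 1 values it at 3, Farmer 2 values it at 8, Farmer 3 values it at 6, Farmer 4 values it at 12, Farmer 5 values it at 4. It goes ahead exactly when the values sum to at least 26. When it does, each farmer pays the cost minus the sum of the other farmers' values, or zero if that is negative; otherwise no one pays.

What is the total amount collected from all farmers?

6

Total value 33 ≥ cost 26, so it is built.
Farmer 1: others sum to 30; max(0, 26 - 30) = 0.
Farmer 2: others sum to 25; max(0, 26 - 25) = 1.
Farmer 3: others sum to 27; max(0, 26 - 27) = 0.
Farmer 4: others sum to 21; max(0, 26 - 21) = 5.
Farmer 5: others sum to 29; max(0, 26 - 29) = 0.
Total collected = 0 + 1 + 0 + 5 + 0 = 6.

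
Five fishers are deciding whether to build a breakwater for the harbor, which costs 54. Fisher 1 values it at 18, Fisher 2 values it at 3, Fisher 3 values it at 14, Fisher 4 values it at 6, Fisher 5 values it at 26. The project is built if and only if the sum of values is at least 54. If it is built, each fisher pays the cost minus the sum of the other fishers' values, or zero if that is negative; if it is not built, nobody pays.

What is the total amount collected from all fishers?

19

Total value 67 ≥ cost 54, so it is built.
Fisher 1: others sum to 49; max(0, 54 - 49) = 5.
Fisher 2: others sum to 64; max(0, 54 - 64) = 0.
Fisher 3: others sum to 53; max(0, 54 - 53) = 1.
Fisher 4: others sum to 61; max(0, 54 - 61) = 0.
Fisher 5: others sum to 41; max(0, 54 - 41) = 13.
Total collected = 5 + 0 + 1 + 0 + 13 = 19.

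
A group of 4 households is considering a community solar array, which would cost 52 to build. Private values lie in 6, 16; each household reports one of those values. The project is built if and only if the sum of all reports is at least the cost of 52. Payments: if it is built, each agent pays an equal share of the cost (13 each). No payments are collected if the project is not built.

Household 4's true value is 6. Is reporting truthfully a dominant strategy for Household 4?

Yes

Check each profile of the others' reports and compare truth against every alternative report.
Others report (6, 16, 16): truth gives 0, best alternative gives -7.
Others report (16, 6, 16): truth gives 0, best alternative gives -7.
Others report (16, 16, 6): truth gives 0, best alternative gives -7.
Others report (16, 16, 16): truth gives -7, best alternative gives -7.
Others report (6, 6, 6): truth gives 0, best alternative gives 0.
Others report (6, 6, 16): truth gives 0, best alternative gives 0.
(Remaining 2 profiles checked similarly; truth is weakly best in each.)
In every case the truthful report is at least as good as any alternative, so it is a dominant strategy.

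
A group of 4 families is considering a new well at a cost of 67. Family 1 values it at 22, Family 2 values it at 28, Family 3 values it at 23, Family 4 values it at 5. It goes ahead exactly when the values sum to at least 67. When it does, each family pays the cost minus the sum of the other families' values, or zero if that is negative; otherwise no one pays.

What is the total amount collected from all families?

40

Total value 78 ≥ cost 67, so it is built.
Family 1: others sum to 56; max(0, 67 - 56) = 11.
Family 2: others sum to 50; max(0, 67 - 50) = 17.
Family 3: others sum to 55; max(0, 67 - 55) = 12.
Family 4: others sum to 73; max(0, 67 - 73) = 0.
Total collected = 11 + 17 + 12 + 0 = 40.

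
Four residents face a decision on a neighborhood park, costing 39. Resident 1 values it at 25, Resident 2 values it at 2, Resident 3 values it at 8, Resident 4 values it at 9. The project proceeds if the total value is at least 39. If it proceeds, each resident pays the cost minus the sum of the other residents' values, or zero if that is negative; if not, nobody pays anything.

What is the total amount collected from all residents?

27

Total value 44 ≥ cost 39, so it is built.
Resident 1: others sum to 19; max(0, 39 - 19) = 20.
Resident 2: others sum to 42; max(0, 39 - 42) = 0.
Resident 3: others sum to 36; max(0, 39 - 36) = 3.
Resident 4: others sum to 35; max(0, 39 - 35) = 4.
Total collected = 20 + 0 + 3 + 4 = 27.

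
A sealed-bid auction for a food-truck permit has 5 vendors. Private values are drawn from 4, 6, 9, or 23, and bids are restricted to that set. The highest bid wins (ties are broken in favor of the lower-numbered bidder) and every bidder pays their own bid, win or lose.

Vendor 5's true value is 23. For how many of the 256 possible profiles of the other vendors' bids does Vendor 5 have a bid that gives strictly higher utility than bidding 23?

191

Others bid (4, 4, 4, 4): truth gives 0; bid 6 gives 17 > 0. Violating.
Others bid (4, 4, 4, 6): truth gives 0; bid 9 gives 14 > 0. Violating.
Others bid (4, 4, 4, 23): truth gives -23; bid 4 gives -4 > -23. Violating.
Others bid (4, 4, 6, 4): truth gives 0; bid 9 gives 14 > 0. Violating.
Others bid (4, 4, 4, 9): truth gives 0; no alternative beats it.
Others bid (4, 4, 6, 9): truth gives 0; no alternative beats it.
(Checking all 256 profiles: 191 have a profitable deviation, 65 do not.)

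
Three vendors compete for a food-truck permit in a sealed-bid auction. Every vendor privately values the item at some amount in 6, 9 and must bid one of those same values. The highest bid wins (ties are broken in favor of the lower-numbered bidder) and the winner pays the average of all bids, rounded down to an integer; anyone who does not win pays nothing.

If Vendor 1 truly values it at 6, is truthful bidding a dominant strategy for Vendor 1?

Yes

Check each profile of the others' bids and compare truth against every alternative bid.
Others bid (9, 9): truth gives 0, best alternative gives -3.
Others bid (6, 9): truth gives 0, best alternative gives -2.
Others bid (9, 6): truth gives 0, best alternative gives -2.
Others bid (6, 6): truth gives 0, best alternative gives -1.
In every case the truthful bid is at least as good as any alternative, so it is a dominant strategy.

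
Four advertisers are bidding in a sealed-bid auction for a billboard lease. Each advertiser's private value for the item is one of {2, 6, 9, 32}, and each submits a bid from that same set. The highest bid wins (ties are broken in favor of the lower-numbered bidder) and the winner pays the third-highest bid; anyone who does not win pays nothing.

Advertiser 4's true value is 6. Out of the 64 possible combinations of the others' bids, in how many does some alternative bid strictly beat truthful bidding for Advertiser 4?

Others bid (2, 2, 6): truth gives 0; bid 9 gives 4 > 0. Violating.
Others bid (2, 2, 9): truth gives 0; bid 32 gives 4 > 0. Violating.
Others bid (2, 6, 2): truth gives 0; bid 9 gives 4 > 0. Violating.
Others bid (2, 9, 2): truth gives 0; bid 32 gives 4 > 0. Violating.
Others bid (2, 2, 2): truth gives 4; no alternative beats it.
Others bid (2, 2, 32): truth gives 0; no alternative beats it.
(Checking all 64 profiles: 6 have a profitable deviation, 58 do not.)

6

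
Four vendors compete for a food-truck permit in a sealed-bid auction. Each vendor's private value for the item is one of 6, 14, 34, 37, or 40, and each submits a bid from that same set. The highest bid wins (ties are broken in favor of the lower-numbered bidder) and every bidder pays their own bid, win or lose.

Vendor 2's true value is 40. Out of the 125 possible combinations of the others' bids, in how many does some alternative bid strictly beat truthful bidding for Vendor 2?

Others bid (6, 6, 6): truth gives 0; bid 14 gives 26 > 0. Violating.
Others bid (6, 6, 14): truth gives 0; bid 14 gives 26 > 0. Violating.
Others bid (6, 6, 34): truth gives 0; bid 34 gives 6 > 0. Violating.
Others bid (6, 6, 37): truth gives 0; bid 37 gives 3 > 0. Violating.
Others bid (6, 6, 40): truth gives 0; no alternative beats it.
Others bid (6, 14, 40): truth gives 0; no alternative beats it.
(Checking all 125 profiles: 73 have a profitable deviation, 52 do not.)

73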